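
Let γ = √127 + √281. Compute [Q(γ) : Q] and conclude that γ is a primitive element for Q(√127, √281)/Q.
[Q(γ) : Q] = 4 (equivalently, Q(γ) = Q(√127, √281))

Obviously Q(γ) ⊆ Q(√127, √281), and [Q(√127, √281):Q] = 4 (since 127, 281 are distinct squarefree integers > 1 with 35687 not a perfect square). To show equality we compute the minimal polynomial of γ. From γ = √127 + √281: γ^2 = 127 + 2√(35687) + 281 = 408 + 2√(35687), so γ^2 - 408 = 2√(35687); squaring, (γ^2 - 408)^2 = 4·35687, i.e. γ^4 - 816γ^2 + 166464 - 142748 = 0, i.e. γ^4 - 816γ^2 + 23716 = 0. So γ is a root of x^4 - 816x^2 + 23716. This polynomial is irreducible over Q: it has no rational root (each ±√127 ± √281 is irrational), and any factorization into two quadratics over Q would force √(35687) ∈ Q (pairing opposite roots) or √127, √281 ∈ Q (other pairings), all impossible. Hence [Q(γ):Q] = 4 = [Q(√127, √281):Q], so Q(γ) = Q(√127, √281).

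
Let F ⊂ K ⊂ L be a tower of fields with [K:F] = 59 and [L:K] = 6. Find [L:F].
[L:F] = 354

The tower law says that for any tower of field extensions F ⊂ K ⊂ L with finite degrees, [L:F] = [L:K] · [K:F]. Here this gives [L:F] = 6 · 59 = 354.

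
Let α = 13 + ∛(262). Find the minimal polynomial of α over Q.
m_α(x) = x^3 - 39x^2 + 507x - 2459

Set β = α - 13 = ∛(262), so β^3 = 262. Then (α - 13)^3 - 262 = 0, i.e. α is a root of g(x) = (x - 13)^3 - 262 = x^3 - 39x^2 + 507x - 2459. Since g(x) = h(x - 13) where h(x) = x^3 - 262, and h is irreducible over Q (because 262 is not a perfect cube, so h has no rational root, and a monic cubic with no rational root is irreducible), g is also irreducible (irreducibility is preserved under the substitution x → x - 13). Hence m_α(x) = x^3 - 39x^2 + 507x - 2459.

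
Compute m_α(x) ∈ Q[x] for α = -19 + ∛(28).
m_α(x) = x^3 + 57x^2 + 1083x + 6831

Set β = α + 19 = ∛(28), so β^3 = 28. Then (α + 19)^3 - 28 = 0, i.e. α is a root of g(x) = (x + 19)^3 - 28 = x^3 + 57x^2 + 1083x + 6831. Since g(x) = h(x + 19) where h(x) = x^3 - 28, and h is irreducible over Q (because 28 is not a perfect cube, so h has no rational root, and a monic cubic with no rational root is irreducible), g is also irreducible (irreducibility is preserved under the substitution x → x + 19). Hence m_α(x) = x^3 + 57x^2 + 1083x + 6831.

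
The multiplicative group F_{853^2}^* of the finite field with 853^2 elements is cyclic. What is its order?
|F_{853^2}^*| = 727608

F_{853^2} has 853^2 = 727609 elements; its multiplicative group consists of all nonzero elements, so |F_{853^2}^*| = 727609 - 1 = 727608. (It is cyclic since any finite subgroup of the multiplicative group of a field is cyclic.)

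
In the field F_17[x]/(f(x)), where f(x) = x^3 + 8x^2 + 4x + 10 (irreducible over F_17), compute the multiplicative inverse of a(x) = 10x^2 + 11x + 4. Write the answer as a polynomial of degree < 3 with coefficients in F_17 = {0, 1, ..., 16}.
a(x)^(-1) ≡ 3x^2 + 15x + 15 (mod f(x))

Since f is irreducible over F_17, F_17[x]/(f) is a field and a(x) ≠ 0 has an inverse. Apply the extended Euclidean algorithm to f(x) and a(x) in F_17[x]: f(x) = (12x + 8)·a(x) + (4x + 12);  a(x) = (11x + 8)·(4x + 12) + (10). The last nonzero remainder is the constant 10 = gcd(f, a) in F_17. Back-substituting through the division chain expresses 10 = s(x)·a(x) + t(x)·f(x) with s(x) ≡ 13x^2 + 14x + 14 (mod f), so (13x^2 + 14x + 14)·a(x) ≡ 10 (mod f). Multiplying by 10^(-1) ≡ 12 in F_17 gives a(x)^(-1) ≡ 12·(13x^2 + 14x + 14) ≡ 3x^2 + 15x + 15 (mod f). Check: (10x^2 + 11x + 4)·(3x^2 + 15x + 15) = 13x^4 + 13x^3 + 4x^2 + 4x + 9 ≡ 1 (mod x^3 + 8x^2 + 4x + 10).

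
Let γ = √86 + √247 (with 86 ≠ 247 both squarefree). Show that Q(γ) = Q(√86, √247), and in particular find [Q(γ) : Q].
[Q(γ) : Q] = 4 (equivalently, Q(γ) = Q(√86, √247))

Obviously Q(γ) ⊆ Q(√86, √247), and [Q(√86, √247):Q] = 4 (since 86, 247 are distinct squarefree integers > 1 with 21242 not a perfect square). To show equality we compute the minimal polynomial of γ. From γ = √86 + √247: γ^2 = 86 + 2√(21242) + 247 = 333 + 2√(21242), so γ^2 - 333 = 2√(21242); squaring, (γ^2 - 333)^2 = 4·21242, i.e. γ^4 - 666γ^2 + 110889 - 84968 = 0, i.e. γ^4 - 666γ^2 + 25921 = 0. So γ is a root of x^4 - 666x^2 + 25921. This polynomial is irreducible over Q: it has no rational root (each ±√86 ± √247 is irrational), and any factorization into two quadratics over Q would force √(21242) ∈ Q (pairing opposite roots) or √86, √247 ∈ Q (other pairings), all impossible. Hence [Q(γ):Q] = 4 = [Q(√86, √247):Q], so Q(γ) = Q(√86, √247).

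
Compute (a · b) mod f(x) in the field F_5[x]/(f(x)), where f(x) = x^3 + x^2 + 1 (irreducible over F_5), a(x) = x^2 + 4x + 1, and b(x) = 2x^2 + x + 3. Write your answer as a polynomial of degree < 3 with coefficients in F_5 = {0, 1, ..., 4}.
a · b ≡ 2x^2 + x + 1 (mod f(x))

Multiply in F_5[x]: a(x)·b(x) = (x^2 + 4x + 1)·(2x^2 + x + 3) = 2x^4 + 4x^3 + 4x^2 + 3x + 3. This has degree ≥ 3, so divide by f(x) over F_5: 2x^4 + 4x^3 + 4x^2 + 3x + 3 = (2x + 2)·(x^3 + x^2 + 1) + (2x^2 + x + 1). Hence a·b ≡ 2x^2 + x + 1 (mod f). (F_5[x]/(f) is a field with 5^3 = 125 elements since f is irreducible of degree 3.)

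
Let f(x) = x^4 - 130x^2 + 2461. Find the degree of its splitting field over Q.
[K : Q] = 4

Solving the quadratic in x^2: x^2 = (130 ± √(130^2 - 4·2461))/2 = (130 ± √7056)/2 = (130 ± 84)/2, giving x^2 = 107 or x^2 = 23. So f(x) = (x^2 - 107)(x^2 - 23) and the roots of f are ±√107, ±√23. Hence the splitting field is K = Q(√107, √23). Since 107 and 23 are distinct squarefree integers > 1, their product 2461 is not a perfect square, so √23 ∉ Q(√107). By the tower law [K:Q] = [Q(√107,√23):Q(√107)] · [Q(√107):Q] = 2 · 2 = 4.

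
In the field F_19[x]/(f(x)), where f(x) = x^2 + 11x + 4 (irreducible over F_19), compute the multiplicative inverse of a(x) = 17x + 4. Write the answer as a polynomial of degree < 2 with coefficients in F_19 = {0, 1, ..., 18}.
a(x)^(-1) ≡ 13x + 17 (mod f(x))

Since f is irreducible over F_19, F_19[x]/(f) is a field and a(x) ≠ 0 has an inverse. Apply the extended Euclidean algorithm to f(x) and a(x) in F_19[x]: f(x) = (9x + 3)·a(x) + (11). The last nonzero remainder is the constant 11 = gcd(f, a) in F_19. Back-substituting through the division chain expresses 11 = s(x)·a(x) + t(x)·f(x) with s(x) ≡ 10x + 16 (mod f), so (10x + 16)·a(x) ≡ 11 (mod f). Multiplying by 11^(-1) ≡ 7 in F_19 gives a(x)^(-1) ≡ 7·(10x + 16) ≡ 13x + 17 (mod f). Check: (17x + 4)·(13x + 17) = 12x^2 + 18x + 11 ≡ 1 (mod x^2 + 11x + 4).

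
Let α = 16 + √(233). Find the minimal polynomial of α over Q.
m_α(x) = x^2 - 32x + 23

From α - 16 = √(233), squaring gives (α - 16)^2 = 233, i.e. α^2 - 32α + 256 = 233, so α^2 - 32α + 23 = 0. The discriminant of x^2 - 32x + 23 is (-32)^2 - 4·(23) = 1024 - 92 = 932, and 4·(233) is not a perfect square in Q since 233 is squarefree and ≠ 1. Hence x^2 - 32x + 23 is irreducible over Q and is the minimal polynomial of α.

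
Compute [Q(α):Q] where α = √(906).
[Q(α):Q] = 2

[Q(α):Q] equals the degree of the minimal polynomial of α. Here α^2 = 906 and x^2 - 906 is irreducible (d = 906 is squarefree, ≠ 1, hence not a square), so deg(m_α) = 2. Thus [Q(α):Q] = 2.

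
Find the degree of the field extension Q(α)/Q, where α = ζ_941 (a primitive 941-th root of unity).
[Q(α):Q] = 940

The minimal polynomial of ζ_941 over Q is the 941-th cyclotomic polynomial Φ_941(x), which is irreducible over Q and has degree φ(941) = 940. Hence [Q(α):Q] = φ(941) = 940.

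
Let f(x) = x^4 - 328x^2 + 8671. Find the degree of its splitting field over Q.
[K : Q] = 4

Solving the quadratic in x^2: x^2 = (328 ± √(328^2 - 4·8671))/2 = (328 ± √72900)/2 = (328 ± 270)/2, giving x^2 = 29 or x^2 = 299. So f(x) = (x^2 - 29)(x^2 - 299) and the roots of f are ±√29, ±√299. Hence the splitting field is K = Q(√29, √299). Since 29 and 299 are distinct squarefree integers > 1, their product 8671 is not a perfect square, so √299 ∉ Q(√29). By the tower law [K:Q] = [Q(√29,√299):Q(√29)] · [Q(√29):Q] = 2 · 2 = 4.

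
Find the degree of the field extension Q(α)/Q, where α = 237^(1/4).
[Q(α):Q] = 4

α is a root of x^4 - 237. By Eisenstein's criterion at the prime p = 3 (which divides the constant term 237 but p^2 = 9 does not, since 237 is squarefree), x^4 - 237 is irreducible over Q. Hence [Q(α):Q] = 4.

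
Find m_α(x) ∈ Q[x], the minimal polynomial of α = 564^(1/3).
m_α(x) = x^3 - 564

α satisfies α^3 = 564, so x^3 - 564 annihilates α. By the rational root test, a rational root p/q (in lowest terms) of x^3 - 564 would satisfy p^3 = 564 q^3, forcing q = 1 and p^3 = 564; but 564 is not a perfect cube, contradiction. A monic cubic over Q with no rational root is irreducible (any nontrivial factorization would include a linear factor). Hence x^3 - 564 is the minimal polynomial of α, and in particular [Q(α):Q] = 3.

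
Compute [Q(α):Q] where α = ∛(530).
[Q(α):Q] = 3

The minimal polynomial of α is x^3 - 530, irreducible over Q since 530 is not a perfect cube (so x^3 - 530 has no rational root). Hence [Q(α):Q] = deg(m_α) = 3.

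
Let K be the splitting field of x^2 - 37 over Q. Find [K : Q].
[K : Q] = 2

f(x) = x^2 - 37 factors as (x - √37)(x + √37). The splitting field is K = Q(√37). Since 37 is squarefree and > 1, it is not a perfect square, so x^2 - 37 is irreducible over Q and [Q(√37) : Q] = 2. Hence [K : Q] = 2.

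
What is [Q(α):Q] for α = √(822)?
[Q(α):Q] = 2

[Q(α):Q] equals the degree of the minimal polynomial of α. Here α^2 = 822 and x^2 - 822 is irreducible (d = 822 is squarefree, ≠ 1, hence not a square), so deg(m_α) = 2. Thus [Q(α):Q] = 2.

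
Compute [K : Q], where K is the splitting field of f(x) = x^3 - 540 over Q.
[K : Q] = 6

The roots of x^3 - 540 are ∛540, ω∛540, ω^2∛540 where ω = e^(2πi/3) is a primitive cube root of unity, so K = Q(∛540, ω). Now [Q(∛540):Q] = 3 (since 540 is not a perfect cube, x^3 - 540 is irreducible) and [Q(ω):Q] = 2. Both 2 and 3 divide [K:Q], and [K:Q] ≤ 3·2 = 6, so [K:Q] = 6. (Equivalently: Q(∛540) ⊂ R but ω ∉ R, so [K : Q(∛540)] = 2.)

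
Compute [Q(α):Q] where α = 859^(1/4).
[Q(α):Q] = 4

α is a root of x^4 - 859. By Eisenstein's criterion at the prime p = 859 (which divides the constant term 859 but p^2 = 737881 does not, since 859 is squarefree), x^4 - 859 is irreducible over Q. Hence [Q(α):Q] = 4.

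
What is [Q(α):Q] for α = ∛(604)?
[Q(α):Q] = 3

The minimal polynomial of α is x^3 - 604, irreducible over Q since 604 is not a perfect cube (so x^3 - 604 has no rational root). Hence [Q(α):Q] = deg(m_α) = 3.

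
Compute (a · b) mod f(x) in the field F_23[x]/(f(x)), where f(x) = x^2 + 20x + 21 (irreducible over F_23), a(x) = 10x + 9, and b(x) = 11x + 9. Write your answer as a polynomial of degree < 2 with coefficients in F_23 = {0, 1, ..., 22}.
a · b ≡ 13x + 2 (mod f(x))

Multiply in F_23[x]: a(x)·b(x) = (10x + 9)·(11x + 9) = 18x^2 + 5x + 12. This has degree ≥ 2, so divide by f(x) over F_23: 18x^2 + 5x + 12 = (18)·(x^2 + 20x + 21) + (13x + 2). Hence a·b ≡ 13x + 2 (mod f). (F_23[x]/(f) is a field with 23^2 = 529 elements since f is irreducible of degree 2.)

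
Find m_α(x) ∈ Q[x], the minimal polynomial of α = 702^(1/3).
m_α(x) = x^3 - 702

α satisfies α^3 = 702, so x^3 - 702 annihilates α. By the rational root test, a rational root p/q (in lowest terms) of x^3 - 702 would satisfy p^3 = 702 q^3, forcing q = 1 and p^3 = 702; but 702 is not a perfect cube, contradiction. A monic cubic over Q with no rational root is irreducible (any nontrivial factorization would include a linear factor). Hence x^3 - 702 is the minimal polynomial of α, and in particular [Q(α):Q] = 3.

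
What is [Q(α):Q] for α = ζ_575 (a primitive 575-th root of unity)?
[Q(α):Q] = 440

The minimal polynomial of ζ_575 over Q is the 575-th cyclotomic polynomial Φ_575(x), which is irreducible over Q and has degree φ(575) = 440. Hence [Q(α):Q] = φ(575) = 440.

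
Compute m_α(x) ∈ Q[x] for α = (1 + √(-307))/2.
m_α(x) = x^2 - x + 77

From 2α - 1 = √(-307), squaring gives (2α - 1)^2 = -307, i.e. 4α^2 - 4α + 1 = -307, so α^2 - α + (1 + 307)/4 = 0. Since -307 ≡ 1 (mod 4), (1 + 307)/4 = 77 ∈ Z. The polynomial x^2 - x + 77 has discriminant 1 - 4·(77) = -307, which is not a perfect square in Q (d = -307 is squarefree and ≠ 1), so x^2 - x + 77 is irreducible over Q. It is the minimal polynomial of α.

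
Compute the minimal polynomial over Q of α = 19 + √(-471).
m_α(x) = x^2 - 38x + 832

From α - 19 = √(-471), squaring gives (α - 19)^2 = -471, i.e. α^2 - 38α + 361 = -471, so α^2 - 38α + 832 = 0. The discriminant of x^2 - 38x + 832 is (-38)^2 - 4·(832) = 1444 - 3328 = -1884, and 4·(-471) is not a perfect square in Q since -471 is squarefree and ≠ 1. Hence x^2 - 38x + 832 is irreducible over Q and is the minimal polynomial of α.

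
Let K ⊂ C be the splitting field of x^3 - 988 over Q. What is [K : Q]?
[K : Q] = 6

The roots of x^3 - 988 are ∛988, ω∛988, ω^2∛988 where ω = e^(2πi/3) is a primitive cube root of unity, so K = Q(∛988, ω). Now [Q(∛988):Q] = 3 (since 988 is not a perfect cube, x^3 - 988 is irreducible) and [Q(ω):Q] = 2. Both 2 and 3 divide [K:Q], and [K:Q] ≤ 3·2 = 6, so [K:Q] = 6. (Equivalently: Q(∛988) ⊂ R but ω ∉ R, so [K : Q(∛988)] = 2.)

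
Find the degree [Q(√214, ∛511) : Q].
[Q(√214, ∛511) : Q] = 6

Let L = Q(√214, ∛511). Since Q(√214) ⊂ L and [Q(√214):Q] = 2, the tower law gives 2 | [L:Q]. Likewise Q(∛511) ⊂ L with [Q(∛511):Q] = 3 (because 511 is not a perfect cube), so 3 | [L:Q]. As gcd(2,3) = 1, [L:Q] is divisible by 6. Conversely L is generated over Q by √214 and ∛511, so [L:Q] ≤ 2·3 = 6. Therefore [Q(√214, ∛511) : Q] = 6.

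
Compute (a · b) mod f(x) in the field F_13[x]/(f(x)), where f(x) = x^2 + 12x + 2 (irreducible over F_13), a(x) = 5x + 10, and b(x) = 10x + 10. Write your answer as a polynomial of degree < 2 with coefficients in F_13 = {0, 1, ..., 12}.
a · b ≡ 5x (mod f(x))

Multiply in F_13[x]: a(x)·b(x) = (5x + 10)·(10x + 10) = 11x^2 + 7x + 9. This has degree ≥ 2, so divide by f(x) over F_13: 11x^2 + 7x + 9 = (11)·(x^2 + 12x + 2) + (5x). Hence a·b ≡ 5x (mod f). (F_13[x]/(f) is a field with 13^2 = 169 elements since f is irreducible of degree 2.)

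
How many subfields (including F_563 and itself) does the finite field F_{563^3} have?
F_{563^3} has 2 subfields

The subfields of F_{p^n} are exactly the fields F_{p^d} for d | n (each is the fixed field of the unique index-d subgroup of Gal(F_{p^n}/F_p) ≅ Z/nZ). The divisors of n = 3 are {1, 3}, giving 2 subfields: F_{563^1}, F_{563^3}.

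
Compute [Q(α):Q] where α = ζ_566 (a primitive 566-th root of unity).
[Q(α):Q] = 282

The minimal polynomial of ζ_566 over Q is the 566-th cyclotomic polynomial Φ_566(x), which is irreducible over Q and has degree φ(566) = 282. Hence [Q(α):Q] = φ(566) = 282.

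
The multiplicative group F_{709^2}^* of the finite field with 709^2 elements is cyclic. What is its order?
|F_{709^2}^*| = 502680

F_{709^2} has 709^2 = 502681 elements; its multiplicative group consists of all nonzero elements, so |F_{709^2}^*| = 502681 - 1 = 502680. (It is cyclic since any finite subgroup of the multiplicative group of a field is cyclic.)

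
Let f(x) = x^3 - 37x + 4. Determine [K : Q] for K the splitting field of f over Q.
[K : Q] = 6

By the rational root test, any rational root of the monic integer polynomial f(x) = x^3 - 37x + 4 must be an integer dividing the constant term 4, i.e. one of ±{1, 2, 4}. Evaluating: f(1) = -32, f(-1) = 40, f(2) = -62, f(-2) = 70, f(4) = -80, f(-4) = 88; none is 0, so f has no rational root and is therefore irreducible over Q (a cubic with no linear factor over a field is irreducible). For an irreducible cubic, the Galois group is A_3 or S_3 according as the discriminant disc(f) = -4a^3 - 27b^2 = -4·(-37)^3 - 27·(4)^2 = 202180 is or is not a square in Q. Here disc(f) = 202180 is not a perfect square in Q, so the Galois group of f over Q is not contained in A_3 and must be all of S_3. The splitting field has degree |S_3| = 6 over Q, so [K : Q] = 6.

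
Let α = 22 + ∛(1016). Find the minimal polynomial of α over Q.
m_α(x) = x^3 - 66x^2 + 1452x - 11664

Set β = α - 22 = ∛(1016), so β^3 = 1016. Then (α - 22)^3 - 1016 = 0, i.e. α is a root of g(x) = (x - 22)^3 - 1016 = x^3 - 66x^2 + 1452x - 11664. Since g(x) = h(x - 22) where h(x) = x^3 - 1016, and h is irreducible over Q (because 1016 is not a perfect cube, so h has no rational root, and a monic cubic with no rational root is irreducible), g is also irreducible (irreducibility is preserved under the substitution x → x - 22). Hence m_α(x) = x^3 - 66x^2 + 1452x - 11664.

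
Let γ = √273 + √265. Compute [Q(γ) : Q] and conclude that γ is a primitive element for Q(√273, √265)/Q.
[Q(γ) : Q] = 4 (equivalently, Q(γ) = Q(√273, √265))

Obviously Q(γ) ⊆ Q(√273, √265), and [Q(√273, √265):Q] = 4 (since 273, 265 are distinct squarefree integers > 1 with 72345 not a perfect square). To show equality we compute the minimal polynomial of γ. From γ = √273 + √265: γ^2 = 273 + 2√(72345) + 265 = 538 + 2√(72345), so γ^2 - 538 = 2√(72345); squaring, (γ^2 - 538)^2 = 4·72345, i.e. γ^4 - 1076γ^2 + 289444 - 289380 = 0, i.e. γ^4 - 1076γ^2 + 64 = 0. So γ is a root of x^4 - 1076x^2 + 64. This polynomial is irreducible over Q: it has no rational root (each ±√273 ± √265 is irrational), and any factorization into two quadratics over Q would force √(72345) ∈ Q (pairing opposite roots) or √273, √265 ∈ Q (other pairings), all impossible. Hence [Q(γ):Q] = 4 = [Q(√273, √265):Q], so Q(γ) = Q(√273, √265).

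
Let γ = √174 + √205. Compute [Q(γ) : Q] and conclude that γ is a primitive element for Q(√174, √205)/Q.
[Q(γ) : Q] = 4 (equivalently, Q(γ) = Q(√174, √205))

Obviously Q(γ) ⊆ Q(√174, √205), and [Q(√174, √205):Q] = 4 (since 174, 205 are distinct squarefree integers > 1 with 35670 not a perfect square). To show equality we compute the minimal polynomial of γ. From γ = √174 + √205: γ^2 = 174 + 2√(35670) + 205 = 379 + 2√(35670), so γ^2 - 379 = 2√(35670); squaring, (γ^2 - 379)^2 = 4·35670, i.e. γ^4 - 758γ^2 + 143641 - 142680 = 0, i.e. γ^4 - 758γ^2 + 961 = 0. So γ is a root of x^4 - 758x^2 + 961. This polynomial is irreducible over Q: it has no rational root (each ±√174 ± √205 is irrational), and any factorization into two quadratics over Q would force √(35670) ∈ Q (pairing opposite roots) or √174, √205 ∈ Q (other pairings), all impossible. Hence [Q(γ):Q] = 4 = [Q(√174, √205):Q], so Q(γ) = Q(√174, √205).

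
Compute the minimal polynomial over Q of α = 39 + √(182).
m_α(x) = x^2 - 78x + 1339

From α - 39 = √(182), squaring gives (α - 39)^2 = 182, i.e. α^2 - 78α + 1521 = 182, so α^2 - 78α + 1339 = 0. The discriminant of x^2 - 78x + 1339 is (-78)^2 - 4·(1339) = 6084 - 5356 = 728, and 4·(182) is not a perfect square in Q since 182 is squarefree and ≠ 1. Hence x^2 - 78x + 1339 is irreducible over Q and is the minimal polynomial of α.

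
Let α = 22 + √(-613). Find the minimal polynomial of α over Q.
m_α(x) = x^2 - 44x + 1097

From α - 22 = √(-613), squaring gives (α - 22)^2 = -613, i.e. α^2 - 44α + 484 = -613, so α^2 - 44α + 1097 = 0. The discriminant of x^2 - 44x + 1097 is (-44)^2 - 4·(1097) = 1936 - 4388 = -2452, and 4·(-613) is not a perfect square in Q since -613 is squarefree and ≠ 1. Hence x^2 - 44x + 1097 is irreducible over Q and is the minimal polynomial of α.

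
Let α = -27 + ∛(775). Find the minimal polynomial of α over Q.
m_α(x) = x^3 + 81x^2 + 2187x + 18908

Set β = α + 27 = ∛(775), so β^3 = 775. Then (α + 27)^3 - 775 = 0, i.e. α is a root of g(x) = (x + 27)^3 - 775 = x^3 + 81x^2 + 2187x + 18908. Since g(x) = h(x + 27) where h(x) = x^3 - 775, and h is irreducible over Q (because 775 is not a perfect cube, so h has no rational root, and a monic cubic with no rational root is irreducible), g is also irreducible (irreducibility is preserved under the substitution x → x + 27). Hence m_α(x) = x^3 + 81x^2 + 2187x + 18908.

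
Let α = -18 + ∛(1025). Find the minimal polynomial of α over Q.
m_α(x) = x^3 + 54x^2 + 972x + 4807

Set β = α + 18 = ∛(1025), so β^3 = 1025. Then (α + 18)^3 - 1025 = 0, i.e. α is a root of g(x) = (x + 18)^3 - 1025 = x^3 + 54x^2 + 972x + 4807. Since g(x) = h(x + 18) where h(x) = x^3 - 1025, and h is irreducible over Q (because 1025 is not a perfect cube, so h has no rational root, and a monic cubic with no rational root is irreducible), g is also irreducible (irreducibility is preserved under the substitution x → x + 18). Hence m_α(x) = x^3 + 54x^2 + 972x + 4807.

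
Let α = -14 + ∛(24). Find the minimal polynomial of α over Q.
m_α(x) = x^3 + 42x^2 + 588x + 2720

Set β = α + 14 = ∛(24), so β^3 = 24. Then (α + 14)^3 - 24 = 0, i.e. α is a root of g(x) = (x + 14)^3 - 24 = x^3 + 42x^2 + 588x + 2720. Since g(x) = h(x + 14) where h(x) = x^3 - 24, and h is irreducible over Q (because 24 is not a perfect cube, so h has no rational root, and a monic cubic with no rational root is irreducible), g is also irreducible (irreducibility is preserved under the substitution x → x + 14). Hence m_α(x) = x^3 + 42x^2 + 588x + 2720.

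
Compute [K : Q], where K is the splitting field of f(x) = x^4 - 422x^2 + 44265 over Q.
[K : Q] = 4

Solving the quadratic in x^2: x^2 = (422 ± √(422^2 - 4·44265))/2 = (422 ± √1024)/2 = (422 ± 32)/2, giving x^2 = 227 or x^2 = 195. So f(x) = (x^2 - 227)(x^2 - 195) and the roots of f are ±√227, ±√195. Hence the splitting field is K = Q(√227, √195). Since 227 and 195 are distinct squarefree integers > 1, their product 44265 is not a perfect square, so √195 ∉ Q(√227). By the tower law [K:Q] = [Q(√227,√195):Q(√227)] · [Q(√227):Q] = 2 · 2 = 4.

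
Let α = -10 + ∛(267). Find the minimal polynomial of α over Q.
m_α(x) = x^3 + 30x^2 + 300x + 733

Set β = α + 10 = ∛(267), so β^3 = 267. Then (α + 10)^3 - 267 = 0, i.e. α is a root of g(x) = (x + 10)^3 - 267 = x^3 + 30x^2 + 300x + 733. Since g(x) = h(x + 10) where h(x) = x^3 - 267, and h is irreducible over Q (because 267 is not a perfect cube, so h has no rational root, and a monic cubic with no rational root is irreducible), g is also irreducible (irreducibility is preserved under the substitution x → x + 10). Hence m_α(x) = x^3 + 30x^2 + 300x + 733.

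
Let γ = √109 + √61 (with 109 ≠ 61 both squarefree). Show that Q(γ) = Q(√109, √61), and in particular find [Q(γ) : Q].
[Q(γ) : Q] = 4 (equivalently, Q(γ) = Q(√109, √61))

Obviously Q(γ) ⊆ Q(√109, √61), and [Q(√109, √61):Q] = 4 (since 109, 61 are distinct squarefree integers > 1 with 6649 not a perfect square). To show equality we compute the minimal polynomial of γ. From γ = √109 + √61: γ^2 = 109 + 2√(6649) + 61 = 170 + 2√(6649), so γ^2 - 170 = 2√(6649); squaring, (γ^2 - 170)^2 = 4·6649, i.e. γ^4 - 340γ^2 + 28900 - 26596 = 0, i.e. γ^4 - 340γ^2 + 2304 = 0. So γ is a root of x^4 - 340x^2 + 2304. This polynomial is irreducible over Q: it has no rational root (each ±√109 ± √61 is irrational), and any factorization into two quadratics over Q would force √(6649) ∈ Q (pairing opposite roots) or √109, √61 ∈ Q (other pairings), all impossible. Hence [Q(γ):Q] = 4 = [Q(√109, √61):Q], so Q(γ) = Q(√109, √61).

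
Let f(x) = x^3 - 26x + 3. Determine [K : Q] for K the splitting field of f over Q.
[K : Q] = 6

By the rational root test, any rational root of the monic integer polynomial f(x) = x^3 - 26x + 3 must be an integer dividing the constant term 3, i.e. one of ±{1, 3}. Evaluating: f(1) = -22, f(-1) = 28, f(3) = -48, f(-3) = 54; none is 0, so f has no rational root and is therefore irreducible over Q (a cubic with no linear factor over a field is irreducible). For an irreducible cubic, the Galois group is A_3 or S_3 according as the discriminant disc(f) = -4a^3 - 27b^2 = -4·(-26)^3 - 27·(3)^2 = 70061 is or is not a square in Q. Here disc(f) = 70061 is not a perfect square in Q, so the Galois group of f over Q is not contained in A_3 and must be all of S_3. The splitting field has degree |S_3| = 6 over Q, so [K : Q] = 6.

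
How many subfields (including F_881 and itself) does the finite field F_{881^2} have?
F_{881^2} has 2 subfields

The subfields of F_{p^n} are exactly the fields F_{p^d} for d | n (each is the fixed field of the unique index-d subgroup of Gal(F_{p^n}/F_p) ≅ Z/nZ). The divisors of n = 2 are {1, 2}, giving 2 subfields: F_{881^1}, F_{881^2}.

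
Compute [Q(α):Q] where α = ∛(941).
[Q(α):Q] = 3

The minimal polynomial of α is x^3 - 941, irreducible over Q since 941 is not a perfect cube (so x^3 - 941 has no rational root). Hence [Q(α):Q] = deg(m_α) = 3.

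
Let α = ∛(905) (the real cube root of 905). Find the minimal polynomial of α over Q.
m_α(x) = x^3 - 905

α satisfies α^3 = 905, so x^3 - 905 annihilates α. By the rational root test, a rational root p/q (in lowest terms) of x^3 - 905 would satisfy p^3 = 905 q^3, forcing q = 1 and p^3 = 905; but 905 is not a perfect cube, contradiction. A monic cubic over Q with no rational root is irreducible (any nontrivial factorization would include a linear factor). Hence x^3 - 905 is the minimal polynomial of α, and in particular [Q(α):Q] = 3.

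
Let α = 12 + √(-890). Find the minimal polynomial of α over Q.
m_α(x) = x^2 - 24x + 1034

From α - 12 = √(-890), squaring gives (α - 12)^2 = -890, i.e. α^2 - 24α + 144 = -890, so α^2 - 24α + 1034 = 0. The discriminant of x^2 - 24x + 1034 is (-24)^2 - 4·(1034) = 576 - 4136 = -3560, and 4·(-890) is not a perfect square in Q since -890 is squarefree and ≠ 1. Hence x^2 - 24x + 1034 is irreducible over Q and is the minimal polynomial of α.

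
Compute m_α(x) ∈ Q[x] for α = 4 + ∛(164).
m_α(x) = x^3 - 12x^2 + 48x - 228

Set β = α - 4 = ∛(164), so β^3 = 164. Then (α - 4)^3 - 164 = 0, i.e. α is a root of g(x) = (x - 4)^3 - 164 = x^3 - 12x^2 + 48x - 228. Since g(x) = h(x - 4) where h(x) = x^3 - 164, and h is irreducible over Q (because 164 is not a perfect cube, so h has no rational root, and a monic cubic with no rational root is irreducible), g is also irreducible (irreducibility is preserved under the substitution x → x - 4). Hence m_α(x) = x^3 - 12x^2 + 48x - 228.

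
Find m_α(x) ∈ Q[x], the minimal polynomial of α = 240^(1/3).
m_α(x) = x^3 - 240

α satisfies α^3 = 240, so x^3 - 240 annihilates α. By the rational root test, a rational root p/q (in lowest terms) of x^3 - 240 would satisfy p^3 = 240 q^3, forcing q = 1 and p^3 = 240; but 240 is not a perfect cube, contradiction. A monic cubic over Q with no rational root is irreducible (any nontrivial factorization would include a linear factor). Hence x^3 - 240 is the minimal polynomial of α, and in particular [Q(α):Q] = 3.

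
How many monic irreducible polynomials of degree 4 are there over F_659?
There are 47149888170 monic irreducible polynomials of degree 4 over F_659

Each element of F_{659^4} that lies in no proper subfield is a root of exactly one monic irreducible of degree 4 over F_659, and each such polynomial has 4 distinct roots in F_{659^4}. By Möbius inversion the count is N_659(4) = (1/4) Σ_{d|4} μ(4/d) · 659^d = (1/4)(μ(4)·659^1 + μ(2)·659^2 + μ(1)·659^4) = 188599552680/4 = 47149888170.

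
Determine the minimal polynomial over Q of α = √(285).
m_α(x) = x^2 - 285

α satisfies α^2 - 285 = 0, so x^2 - 285 annihilates α. Since d = 285 is squarefree and ≠ 1, it is not a perfect square in Q, so x^2 - 285 has no rational root and is therefore irreducible over Q (a degree-2 polynomial over a field is irreducible iff it has no root). Hence m_α(x) = x^2 - 285.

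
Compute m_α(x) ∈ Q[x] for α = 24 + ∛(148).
m_α(x) = x^3 - 72x^2 + 1728x - 13972

Set β = α - 24 = ∛(148), so β^3 = 148. Then (α - 24)^3 - 148 = 0, i.e. α is a root of g(x) = (x - 24)^3 - 148 = x^3 - 72x^2 + 1728x - 13972. Since g(x) = h(x - 24) where h(x) = x^3 - 148, and h is irreducible over Q (because 148 is not a perfect cube, so h has no rational root, and a monic cubic with no rational root is irreducible), g is also irreducible (irreducibility is preserved under the substitution x → x - 24). Hence m_α(x) = x^3 - 72x^2 + 1728x - 13972.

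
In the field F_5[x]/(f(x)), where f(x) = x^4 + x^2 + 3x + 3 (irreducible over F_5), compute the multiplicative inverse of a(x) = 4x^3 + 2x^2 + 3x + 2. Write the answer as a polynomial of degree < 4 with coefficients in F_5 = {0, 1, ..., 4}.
a(x)^(-1) ≡ x^3 + x^2 + 2 (mod f(x))

Since f is irreducible over F_5, F_5[x]/(f) is a field and a(x) ≠ 0 has an inverse. Apply the extended Euclidean algorithm to f(x) and a(x) in F_5[x]: f(x) = (4x + 3)·a(x) + (3x^2 + x + 2);  a(x) = (3x + 3)·(3x^2 + x + 2) + (4x + 1);  (3x^2 + x + 2) = (2x + 1)·(4x + 1) + (1). The last nonzero remainder is the constant 1 = gcd(f, a) in F_5. Back-substituting through the division chain expresses 1 = s(x)·a(x) + t(x)·f(x) with s(x) ≡ x^3 + x^2 + 2 (mod f), so a(x)^(-1) ≡ s(x) = x^3 + x^2 + 2 (mod f). Check: (4x^3 + 2x^2 + 3x + 2)·(x^3 + x^2 + 2) = 4x^6 + x^5 + 3x^3 + x^2 + x + 4 ≡ 1 (mod x^4 + x^2 + 3x + 3).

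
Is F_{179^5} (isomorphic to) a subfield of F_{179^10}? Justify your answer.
Yes: F_{179^5} is a subfield of F_{179^10}

F_{p^m} embeds in F_{p^n} iff m | n (since F_{p^n} is the splitting field of x^(p^n) - x, and F_{p^m} ⊂ F_{p^n} forces p^n to be a power of p^m, i.e. m | n; conversely if m | n then every root of x^(p^m) - x is a root of x^(p^n) - x). Here 5 | 10 (since 10 = 2·5), so F_{179^5} is a subfield of F_{179^10}, and [F_{179^10} : F_{179^5}] = 10/5 = 2.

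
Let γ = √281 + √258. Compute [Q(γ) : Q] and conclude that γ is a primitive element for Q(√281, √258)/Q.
[Q(γ) : Q] = 4 (equivalently, Q(γ) = Q(√281, √258))

Obviously Q(γ) ⊆ Q(√281, √258), and [Q(√281, √258):Q] = 4 (since 281, 258 are distinct squarefree integers > 1 with 72498 not a perfect square). To show equality we compute the minimal polynomial of γ. From γ = √281 + √258: γ^2 = 281 + 2√(72498) + 258 = 539 + 2√(72498), so γ^2 - 539 = 2√(72498); squaring, (γ^2 - 539)^2 = 4·72498, i.e. γ^4 - 1078γ^2 + 290521 - 289992 = 0, i.e. γ^4 - 1078γ^2 + 529 = 0. So γ is a root of x^4 - 1078x^2 + 529. This polynomial is irreducible over Q: it has no rational root (each ±√281 ± √258 is irrational), and any factorization into two quadratics over Q would force √(72498) ∈ Q (pairing opposite roots) or √281, √258 ∈ Q (other pairings), all impossible. Hence [Q(γ):Q] = 4 = [Q(√281, √258):Q], so Q(γ) = Q(√281, √258).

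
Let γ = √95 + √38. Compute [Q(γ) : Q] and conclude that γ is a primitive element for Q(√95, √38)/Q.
[Q(γ) : Q] = 4 (equivalently, Q(γ) = Q(√95, √38))

Obviously Q(γ) ⊆ Q(√95, √38), and [Q(√95, √38):Q] = 4 (since 95, 38 are distinct squarefree integers > 1 with 3610 not a perfect square). To show equality we compute the minimal polynomial of γ. From γ = √95 + √38: γ^2 = 95 + 2√(3610) + 38 = 133 + 2√(3610), so γ^2 - 133 = 2√(3610); squaring, (γ^2 - 133)^2 = 4·3610, i.e. γ^4 - 266γ^2 + 17689 - 14440 = 0, i.e. γ^4 - 266γ^2 + 3249 = 0. So γ is a root of x^4 - 266x^2 + 3249. This polynomial is irreducible over Q: it has no rational root (each ±√95 ± √38 is irrational), and any factorization into two quadratics over Q would force √(3610) ∈ Q (pairing opposite roots) or √95, √38 ∈ Q (other pairings), all impossible. Hence [Q(γ):Q] = 4 = [Q(√95, √38):Q], so Q(γ) = Q(√95, √38).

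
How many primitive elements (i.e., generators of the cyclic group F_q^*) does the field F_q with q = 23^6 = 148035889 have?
There are φ(148035888) = 35043840 primitive elements

F_q^* is cyclic of order q - 1 = 148035888. A cyclic group of order m has exactly φ(m) generators. Here m = 148035888 = 2^4 · 3^2 · 7 · 11 · 13^2 · 79, so the number of primitive elements is φ(148035888) = 35043840.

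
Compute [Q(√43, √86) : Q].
[Q(√43, √86) : Q] = 4

[Q(√43):Q] = 2 (min poly x^2 - 43, irreducible since 43 is squarefree > 1). For the top step, suppose √86 ∈ Q(√43), say √86 = c + d√43 with c, d ∈ Q. Squaring: 86 = c^2 + 43d^2 + 2cd√43. Since √43 ∉ Q this forces 2cd = 0. If d = 0 then √86 = c ∈ Q, contradicting 86 squarefree > 1. If c = 0 then 86 = 43d^2, so 43·86 = (43d)^2 is a perfect square in Q — but 43·86 = 3698 is not a perfect square (since 43 and 86 are distinct squarefree integers). Contradiction. Hence √86 ∉ Q(√43), so x^2 - 86 stays irreducible over Q(√43) and [Q(√43, √86) : Q(√43)] = 2. By the tower law, [Q(√43, √86) : Q] = 2 · 2 = 4.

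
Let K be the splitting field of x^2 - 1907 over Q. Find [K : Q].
[K : Q] = 2

f(x) = x^2 - 1907 factors as (x - √1907)(x + √1907). The splitting field is K = Q(√1907). Since 1907 is squarefree and > 1, it is not a perfect square, so x^2 - 1907 is irreducible over Q and [Q(√1907) : Q] = 2. Hence [K : Q] = 2.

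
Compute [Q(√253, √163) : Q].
[Q(√253, √163) : Q] = 4

[Q(√253):Q] = 2 (min poly x^2 - 253, irreducible since 253 is squarefree > 1). For the top step, suppose √163 ∈ Q(√253), say √163 = c + d√253 with c, d ∈ Q. Squaring: 163 = c^2 + 253d^2 + 2cd√253. Since √253 ∉ Q this forces 2cd = 0. If d = 0 then √163 = c ∈ Q, contradicting 163 squarefree > 1. If c = 0 then 163 = 253d^2, so 253·163 = (253d)^2 is a perfect square in Q — but 253·163 = 41239 is not a perfect square (since 253 and 163 are distinct squarefree integers). Contradiction. Hence √163 ∉ Q(√253), so x^2 - 163 stays irreducible over Q(√253) and [Q(√253, √163) : Q(√253)] = 2. By the tower law, [Q(√253, √163) : Q] = 2 · 2 = 4.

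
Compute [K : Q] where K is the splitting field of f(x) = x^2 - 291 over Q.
[K : Q] = 2

f(x) = x^2 - 291 factors as (x - √291)(x + √291). The splitting field is K = Q(√291). Since 291 is squarefree and > 1, it is not a perfect square, so x^2 - 291 is irreducible over Q and [Q(√291) : Q] = 2. Hence [K : Q] = 2.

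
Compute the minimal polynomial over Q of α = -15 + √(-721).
m_α(x) = x^2 + 30x + 946

From α + 15 = √(-721), squaring gives (α + 15)^2 = -721, i.e. α^2 + 30α + 225 = -721, so α^2 + 30α + 946 = 0. The discriminant of x^2 + 30x + 946 is (30)^2 - 4·(946) = 900 - 3784 = -2884, and 4·(-721) is not a perfect square in Q since -721 is squarefree and ≠ 1. Hence x^2 + 30x + 946 is irreducible over Q and is the minimal polynomial of α.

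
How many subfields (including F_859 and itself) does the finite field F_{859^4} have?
F_{859^4} has 3 subfields

The subfields of F_{p^n} are exactly the fields F_{p^d} for d | n (each is the fixed field of the unique index-d subgroup of Gal(F_{p^n}/F_p) ≅ Z/nZ). The divisors of n = 4 are {1, 2, 4}, giving 3 subfields: F_{859^1}, F_{859^2}, F_{859^4}.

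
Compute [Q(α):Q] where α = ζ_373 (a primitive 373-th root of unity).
[Q(α):Q] = 372

The minimal polynomial of ζ_373 over Q is the 373-th cyclotomic polynomial Φ_373(x), which is irreducible over Q and has degree φ(373) = 372. Hence [Q(α):Q] = φ(373) = 372.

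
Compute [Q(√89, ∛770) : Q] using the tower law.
[Q(√89, ∛770) : Q] = 6

Let L = Q(√89, ∛770). Since Q(√89) ⊂ L and [Q(√89):Q] = 2, the tower law gives 2 | [L:Q]. Likewise Q(∛770) ⊂ L with [Q(∛770):Q] = 3 (because 770 is not a perfect cube), so 3 | [L:Q]. As gcd(2,3) = 1, [L:Q] is divisible by 6. Conversely L is generated over Q by √89 and ∛770, so [L:Q] ≤ 2·3 = 6. Therefore [Q(√89, ∛770) : Q] = 6.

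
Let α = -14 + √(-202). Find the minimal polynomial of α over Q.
m_α(x) = x^2 + 28x + 398

From α + 14 = √(-202), squaring gives (α + 14)^2 = -202, i.e. α^2 + 28α + 196 = -202, so α^2 + 28α + 398 = 0. The discriminant of x^2 + 28x + 398 is (28)^2 - 4·(398) = 784 - 1592 = -808, and 4·(-202) is not a perfect square in Q since -202 is squarefree and ≠ 1. Hence x^2 + 28x + 398 is irreducible over Q and is the minimal polynomial of α.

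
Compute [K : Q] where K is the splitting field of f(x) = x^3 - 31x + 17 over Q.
[K : Q] = 6

By the rational root test, any rational root of the monic integer polynomial f(x) = x^3 - 31x + 17 must be an integer dividing the constant term 17, i.e. one of ±{1, 17}. Evaluating: f(1) = -13, f(-1) = 47, f(17) = 4403, f(-17) = -4369; none is 0, so f has no rational root and is therefore irreducible over Q (a cubic with no linear factor over a field is irreducible). For an irreducible cubic, the Galois group is A_3 or S_3 according as the discriminant disc(f) = -4a^3 - 27b^2 = -4·(-31)^3 - 27·(17)^2 = 111361 is or is not a square in Q. Here disc(f) = 111361 is not a perfect square in Q, so the Galois group of f over Q is not contained in A_3 and must be all of S_3. The splitting field has degree |S_3| = 6 over Q, so [K : Q] = 6.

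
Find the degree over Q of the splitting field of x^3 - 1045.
[K : Q] = 6

The roots of x^3 - 1045 are ∛1045, ω∛1045, ω^2∛1045 where ω = e^(2πi/3) is a primitive cube root of unity, so K = Q(∛1045, ω). Now [Q(∛1045):Q] = 3 (since 1045 is not a perfect cube, x^3 - 1045 is irreducible) and [Q(ω):Q] = 2. Both 2 and 3 divide [K:Q], and [K:Q] ≤ 3·2 = 6, so [K:Q] = 6. (Equivalently: Q(∛1045) ⊂ R but ω ∉ R, so [K : Q(∛1045)] = 2.)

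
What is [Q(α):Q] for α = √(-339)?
[Q(α):Q] = 2

[Q(α):Q] equals the degree of the minimal polynomial of α. Here α^2 = -339 and x^2 + 339 is irreducible (d = -339 is squarefree, ≠ 1, hence not a square), so deg(m_α) = 2. Thus [Q(α):Q] = 2.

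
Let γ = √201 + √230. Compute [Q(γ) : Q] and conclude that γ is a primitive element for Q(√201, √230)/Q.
[Q(γ) : Q] = 4 (equivalently, Q(γ) = Q(√201, √230))

Obviously Q(γ) ⊆ Q(√201, √230), and [Q(√201, √230):Q] = 4 (since 201, 230 are distinct squarefree integers > 1 with 46230 not a perfect square). To show equality we compute the minimal polynomial of γ. From γ = √201 + √230: γ^2 = 201 + 2√(46230) + 230 = 431 + 2√(46230), so γ^2 - 431 = 2√(46230); squaring, (γ^2 - 431)^2 = 4·46230, i.e. γ^4 - 862γ^2 + 185761 - 184920 = 0, i.e. γ^4 - 862γ^2 + 841 = 0. So γ is a root of x^4 - 862x^2 + 841. This polynomial is irreducible over Q: it has no rational root (each ±√201 ± √230 is irrational), and any factorization into two quadratics over Q would force √(46230) ∈ Q (pairing opposite roots) or √201, √230 ∈ Q (other pairings), all impossible. Hence [Q(γ):Q] = 4 = [Q(√201, √230):Q], so Q(γ) = Q(√201, √230).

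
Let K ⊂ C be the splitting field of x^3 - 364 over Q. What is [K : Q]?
[K : Q] = 6

The roots of x^3 - 364 are ∛364, ω∛364, ω^2∛364 where ω = e^(2πi/3) is a primitive cube root of unity, so K = Q(∛364, ω). Now [Q(∛364):Q] = 3 (since 364 is not a perfect cube, x^3 - 364 is irreducible) and [Q(ω):Q] = 2. Both 2 and 3 divide [K:Q], and [K:Q] ≤ 3·2 = 6, so [K:Q] = 6. (Equivalently: Q(∛364) ⊂ R but ω ∉ R, so [K : Q(∛364)] = 2.)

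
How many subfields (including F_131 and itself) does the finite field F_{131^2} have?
F_{131^2} has 2 subfields

The subfields of F_{p^n} are exactly the fields F_{p^d} for d | n (each is the fixed field of the unique index-d subgroup of Gal(F_{p^n}/F_p) ≅ Z/nZ). The divisors of n = 2 are {1, 2}, giving 2 subfields: F_{131^1}, F_{131^2}.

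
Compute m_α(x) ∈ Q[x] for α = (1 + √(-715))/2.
m_α(x) = x^2 - x + 179

From 2α - 1 = √(-715), squaring gives (2α - 1)^2 = -715, i.e. 4α^2 - 4α + 1 = -715, so α^2 - α + (1 + 715)/4 = 0. Since -715 ≡ 1 (mod 4), (1 + 715)/4 = 179 ∈ Z. The polynomial x^2 - x + 179 has discriminant 1 - 4·(179) = -715, which is not a perfect square in Q (d = -715 is squarefree and ≠ 1), so x^2 - x + 179 is irreducible over Q. It is the minimal polynomial of α.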